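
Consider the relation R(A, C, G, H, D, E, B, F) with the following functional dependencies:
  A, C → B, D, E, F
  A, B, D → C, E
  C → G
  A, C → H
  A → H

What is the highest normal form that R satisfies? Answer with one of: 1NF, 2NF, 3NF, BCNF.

1NF

Candidate keys: {A, B, D}, {A, C}. Prime attributes: {A, B, C, D}.
C → G: {C}⁺ = {C, G}, which is not all of the attributes, so the left side is not a superkey — BCNF is violated.
C → G determines the non-prime attribute {G} from a non-superkey — 3NF is violated.
{A} is a proper subset of the key {A, C}, and {A}⁺ contains the non-prime attribute {H} — a partial dependency, so 2NF is violated.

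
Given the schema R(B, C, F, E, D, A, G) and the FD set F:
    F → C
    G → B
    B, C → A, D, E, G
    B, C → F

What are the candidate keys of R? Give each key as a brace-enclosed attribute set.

Closure of {B, C} is {A, B, C, D, E, F, G}, the whole schema; {B, C} is a candidate key.
Closure of {B, F} is {A, B, C, D, E, F, G}, the whole schema; {B, F} is a candidate key.
Closure of {C, G} is {A, B, C, D, E, F, G}, the whole schema; {C, G} is a candidate key.
Closure of {F, G} is {A, B, C, D, E, F, G}, the whole schema; {F, G} is a candidate key.
These are minimal and exhaustive — every other superkey contains one of them.

{B, C}, {B, F}, {C, G}, {F, G}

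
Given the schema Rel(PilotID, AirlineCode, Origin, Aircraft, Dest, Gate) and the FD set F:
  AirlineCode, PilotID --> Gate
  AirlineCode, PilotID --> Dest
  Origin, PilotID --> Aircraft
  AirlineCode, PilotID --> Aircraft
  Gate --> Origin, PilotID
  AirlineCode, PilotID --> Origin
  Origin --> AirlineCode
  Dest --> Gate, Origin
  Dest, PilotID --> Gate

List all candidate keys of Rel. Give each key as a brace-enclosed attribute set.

Closure of {Dest} is {Aircraft, AirlineCode, Dest, Gate, Origin, PilotID}, the whole schema; {Dest} is a candidate key.
Closure of {Gate} is {Aircraft, AirlineCode, Dest, Gate, Origin, PilotID}, the whole schema; {Gate} is a candidate key.
Closure of {AirlineCode, PilotID} is {Aircraft, AirlineCode, Dest, Gate, Origin, PilotID}, the whole schema; {AirlineCode, PilotID} is a candidate key.
Closure of {Origin, PilotID} is {Aircraft, AirlineCode, Dest, Gate, Origin, PilotID}, the whole schema; {Origin, PilotID} is a candidate key.
Any other superkey properly contains one of these, so there are no further candidate keys.

{AirlineCode, PilotID}, {Dest}, {Gate}, {Origin, PilotID}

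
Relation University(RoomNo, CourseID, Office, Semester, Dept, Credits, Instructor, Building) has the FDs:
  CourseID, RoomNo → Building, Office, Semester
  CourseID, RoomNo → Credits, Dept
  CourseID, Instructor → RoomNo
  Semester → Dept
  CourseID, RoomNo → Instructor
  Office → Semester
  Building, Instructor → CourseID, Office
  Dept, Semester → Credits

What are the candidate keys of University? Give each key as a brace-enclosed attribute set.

{Building, Instructor}, {CourseID, Instructor}, {CourseID, RoomNo}

Closure of {Building, Instructor} is {Building, CourseID, Credits, Dept, Instructor, Office, RoomNo, Semester}, the whole schema; {Building, Instructor} is a candidate key.
Closure of {CourseID, Instructor} is {Building, CourseID, Credits, Dept, Instructor, Office, RoomNo, Semester}, the whole schema; {CourseID, Instructor} is a candidate key.
Closure of {CourseID, RoomNo} is {Building, CourseID, Credits, Dept, Instructor, Office, RoomNo, Semester}, the whole schema; {CourseID, RoomNo} is a candidate key.
Any other superkey properly contains one of these, so there are no further candidate keys.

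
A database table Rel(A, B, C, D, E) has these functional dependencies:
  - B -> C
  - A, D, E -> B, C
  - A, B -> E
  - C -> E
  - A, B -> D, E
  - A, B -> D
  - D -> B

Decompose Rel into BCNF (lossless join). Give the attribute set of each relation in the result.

Candidate keys of the original relation: {A, B}, {A, D}.
Within {A, B, C, D, E}: {B}⁺ ∩ {A, B, C, D, E} = {B, C, E}, not the whole set, so B -> C, E violates BCNF; decompose into {B, C, E} and {A, B, D}.
Within {B, C, E}: {C}⁺ ∩ {B, C, E} = {C, E}, not the whole set, so C -> E violates BCNF; decompose into {C, E} and {B, C}.
{C, E} has no BCNF violation.
{B, C} has no BCNF violation.
Within {A, B, D}: {D}⁺ ∩ {A, B, D} = {B, D}, not the whole set, so D -> B violates BCNF; decompose into {B, D} and {A, D}.
{B, D} has no BCNF violation.
{A, D} has no BCNF violation.

{A, D}; {B, C}; {B, D}; {C, E}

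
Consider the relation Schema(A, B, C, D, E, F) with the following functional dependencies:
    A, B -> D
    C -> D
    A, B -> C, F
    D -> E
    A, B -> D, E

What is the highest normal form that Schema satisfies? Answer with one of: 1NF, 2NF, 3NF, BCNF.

Candidate key: {A, B}. Prime attributes: {A, B}.
C -> D breaks BCNF: {C}⁺ = {C, D, E}, so {C} is not a superkey.
Because {D} is non-prime and the left side of C -> D is not a superkey, the relation is not in 3NF.
No non-prime attribute depends on a proper subset of any candidate key, so 2NF holds.

2NF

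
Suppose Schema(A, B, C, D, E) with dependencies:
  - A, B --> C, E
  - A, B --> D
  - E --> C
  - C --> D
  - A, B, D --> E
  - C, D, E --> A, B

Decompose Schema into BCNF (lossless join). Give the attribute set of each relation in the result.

{A, B, C, E}; {C, D}

Candidate keys of the original relation: {A, B}, {E}.
{A, B, C, D, E}: {C} determines {C, D} here but is not a superkey — split on C --> D, giving {C, D} and {A, B, C, E}.
{C, D}: every determinant is a superkey — BCNF.
{A, B, C, E}: every determinant is a superkey — BCNF.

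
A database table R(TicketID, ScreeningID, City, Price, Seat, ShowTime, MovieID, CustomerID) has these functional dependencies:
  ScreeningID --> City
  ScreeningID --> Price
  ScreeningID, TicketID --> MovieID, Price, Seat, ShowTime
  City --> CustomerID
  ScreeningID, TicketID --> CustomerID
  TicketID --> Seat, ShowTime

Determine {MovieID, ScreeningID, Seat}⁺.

{City, CustomerID, MovieID, Price, ScreeningID, Seat}

Start with {MovieID, ScreeningID, Seat}.
ScreeningID --> City applies; add {City} → now {City, MovieID, ScreeningID, Seat}.
ScreeningID --> Price applies; add {Price} → now {City, MovieID, Price, ScreeningID, Seat}.
City --> CustomerID applies; add {CustomerID} → now {City, CustomerID, MovieID, Price, ScreeningID, Seat}.
No further FD applies.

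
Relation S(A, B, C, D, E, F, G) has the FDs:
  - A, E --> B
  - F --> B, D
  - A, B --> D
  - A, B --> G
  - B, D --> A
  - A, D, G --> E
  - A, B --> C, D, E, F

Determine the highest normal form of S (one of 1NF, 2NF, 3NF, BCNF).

Candidate keys: {A, B}, {A, D, G}, {A, E}, {B, D}, {F}. Prime attributes: {A, B, D, E, F, G}.
The left-hand side of every FD is a superkey, so BCNF is satisfied.

BCNF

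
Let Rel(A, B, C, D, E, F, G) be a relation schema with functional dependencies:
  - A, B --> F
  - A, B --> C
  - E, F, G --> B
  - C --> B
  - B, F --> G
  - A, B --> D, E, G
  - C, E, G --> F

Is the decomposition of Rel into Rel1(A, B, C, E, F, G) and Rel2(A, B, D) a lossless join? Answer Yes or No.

Yes

Common attributes: {A, B}; their closure is {A, B, C, D, E, F, G}.
Rel1 is contained in that closure, so Rel1 ∩ Rel2 --> Rel1 holds and the join is lossless.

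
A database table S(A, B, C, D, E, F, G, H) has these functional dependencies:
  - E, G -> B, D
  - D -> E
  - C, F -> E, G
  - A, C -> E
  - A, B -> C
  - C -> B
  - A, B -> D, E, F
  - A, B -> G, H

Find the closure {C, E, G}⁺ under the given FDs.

{B, C, D, E, G}

Start with {C, E, G}.
E, G -> B, D applies; add {B, D} → now {B, C, D, E, G}.
No further FD applies.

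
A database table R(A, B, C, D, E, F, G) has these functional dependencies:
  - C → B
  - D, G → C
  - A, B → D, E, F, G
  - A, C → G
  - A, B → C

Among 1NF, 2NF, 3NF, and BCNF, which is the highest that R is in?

Candidate keys: {A, B}, {A, C}, {A, D, G}. Prime attributes: {A, B, C, D, G}.
For C → B we have {C}⁺ = {B, C}; {C} is not a superkey, so BCNF fails.
Since {B} ⊆ prime attributes and every other non-superkey FD also has a prime right side, the schema is in 3NF.

3NF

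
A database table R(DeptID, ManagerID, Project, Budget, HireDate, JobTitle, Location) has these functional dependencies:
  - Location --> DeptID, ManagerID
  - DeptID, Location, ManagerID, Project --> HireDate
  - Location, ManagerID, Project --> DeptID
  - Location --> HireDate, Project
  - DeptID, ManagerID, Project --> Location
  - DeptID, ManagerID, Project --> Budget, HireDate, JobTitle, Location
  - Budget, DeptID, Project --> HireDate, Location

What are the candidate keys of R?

{Budget, DeptID, Project}, {DeptID, ManagerID, Project}, {Location}

{Location} is a candidate key since {Location}⁺ = {Budget, DeptID, HireDate, JobTitle, Location, ManagerID, Project} covers every attribute.
{Budget, DeptID, Project} is a candidate key since {Budget, DeptID, Project}⁺ = {Budget, DeptID, HireDate, JobTitle, Location, ManagerID, Project} covers every attribute.
{DeptID, ManagerID, Project} is a candidate key since {DeptID, ManagerID, Project}⁺ = {Budget, DeptID, HireDate, JobTitle, Location, ManagerID, Project} covers every attribute.
No proper subset of any of these is a key, and no other minimal superkey exists.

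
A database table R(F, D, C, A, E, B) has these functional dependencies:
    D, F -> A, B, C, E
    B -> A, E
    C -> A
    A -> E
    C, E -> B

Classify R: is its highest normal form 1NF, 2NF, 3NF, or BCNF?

Candidate key: {D, F}. Prime attributes: {D, F}.
For B -> A, E we have {B}⁺ = {A, B, E}; {B} is not a superkey, so BCNF fails.
B -> A, E determines the non-prime attributes {A, E} from a non-superkey — 3NF is violated.
Checking every proper subset of each key, none determines a non-prime attribute — 2NF is satisfied.

2NF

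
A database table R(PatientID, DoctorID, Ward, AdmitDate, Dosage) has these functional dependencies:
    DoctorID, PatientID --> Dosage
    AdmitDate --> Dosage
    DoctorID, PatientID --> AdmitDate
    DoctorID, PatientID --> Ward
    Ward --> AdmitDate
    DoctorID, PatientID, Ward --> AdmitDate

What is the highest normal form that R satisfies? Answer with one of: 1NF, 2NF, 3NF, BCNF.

2NF

Candidate key: {DoctorID, PatientID}. Prime attributes: {DoctorID, PatientID}.
AdmitDate --> Dosage breaks BCNF: {AdmitDate}⁺ = {AdmitDate, Dosage}, so {AdmitDate} is not a superkey.
Because {Dosage} is non-prime and the left side of AdmitDate --> Dosage is not a superkey, the relation is not in 3NF.
No non-prime attribute depends on a proper subset of any candidate key, so 2NF holds.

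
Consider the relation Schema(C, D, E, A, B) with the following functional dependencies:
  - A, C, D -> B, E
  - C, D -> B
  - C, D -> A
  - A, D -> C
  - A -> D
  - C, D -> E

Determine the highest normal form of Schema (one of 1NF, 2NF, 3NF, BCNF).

BCNF

Candidate keys: {A}, {C, D}. Prime attributes: {A, C, D}.
Every FD has a superkey on the left, so the relation is in BCNF.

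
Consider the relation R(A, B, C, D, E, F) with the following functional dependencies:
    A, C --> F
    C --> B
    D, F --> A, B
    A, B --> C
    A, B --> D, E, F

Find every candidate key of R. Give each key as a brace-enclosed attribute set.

{A, B}⁺ = {A, B, C, D, E, F}, which is every attribute, so {A, B} is a candidate key.
{A, C}⁺ = {A, B, C, D, E, F}, which is every attribute, so {A, C} is a candidate key.
{D, F}⁺ = {A, B, C, D, E, F}, which is every attribute, so {D, F} is a candidate key.
Any other superkey properly contains one of these, so there are no further candidate keys.

{A, B}, {A, C}, {D, F}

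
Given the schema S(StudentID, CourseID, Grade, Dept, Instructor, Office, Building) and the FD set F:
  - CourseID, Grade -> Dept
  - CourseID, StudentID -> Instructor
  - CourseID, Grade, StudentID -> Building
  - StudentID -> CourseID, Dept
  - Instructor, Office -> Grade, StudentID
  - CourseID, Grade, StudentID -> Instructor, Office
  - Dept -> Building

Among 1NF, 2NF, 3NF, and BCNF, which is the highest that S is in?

Candidate keys: {Grade, StudentID}, {Instructor, Office}, {Office, StudentID}. Prime attributes: {Grade, Instructor, Office, StudentID}.
For CourseID, Grade -> Dept we have {CourseID, Grade}⁺ = {Building, CourseID, Dept, Grade}; {CourseID, Grade} is not a superkey, so BCNF fails.
Because {Dept} is non-prime and the left side of CourseID, Grade -> Dept is not a superkey, the relation is not in 3NF.
{StudentID} is a proper subset of the key {Grade, StudentID}, and {StudentID}⁺ contains the non-prime attributes {Building, CourseID, Dept} — a partial dependency, so 2NF is violated.

1NF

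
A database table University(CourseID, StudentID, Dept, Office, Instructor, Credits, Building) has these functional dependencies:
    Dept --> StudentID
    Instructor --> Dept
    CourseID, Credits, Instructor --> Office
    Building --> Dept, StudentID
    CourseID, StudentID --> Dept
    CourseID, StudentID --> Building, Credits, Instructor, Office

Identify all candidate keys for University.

{Building, CourseID}, {CourseID, Dept}, {CourseID, Instructor}, {CourseID, StudentID}

Attributes never on any right-hand side: {CourseID} — every candidate key must contain it.
Closure of {Building, CourseID} is {Building, CourseID, Credits, Dept, Instructor, Office, StudentID}, the whole schema; {Building, CourseID} is a candidate key.
Closure of {CourseID, Dept} is {Building, CourseID, Credits, Dept, Instructor, Office, StudentID}, the whole schema; {CourseID, Dept} is a candidate key.
Closure of {CourseID, Instructor} is {Building, CourseID, Credits, Dept, Instructor, Office, StudentID}, the whole schema; {CourseID, Instructor} is a candidate key.
Closure of {CourseID, StudentID} is {Building, CourseID, Credits, Dept, Instructor, Office, StudentID}, the whole schema; {CourseID, StudentID} is a candidate key.
These are minimal and exhaustive — every other superkey contains one of them.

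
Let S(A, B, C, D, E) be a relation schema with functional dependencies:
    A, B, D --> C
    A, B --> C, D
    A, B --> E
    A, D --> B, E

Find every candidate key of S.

{A} never appears on the right of any FD, so every key must include it.
{A, B}⁺ = {A, B, C, D, E}, which is every attribute, so {A, B} is a candidate key.
{A, D}⁺ = {A, B, C, D, E}, which is every attribute, so {A, D} is a candidate key.
These are minimal and exhaustive — every other superkey contains one of them.

{A, B}, {A, D}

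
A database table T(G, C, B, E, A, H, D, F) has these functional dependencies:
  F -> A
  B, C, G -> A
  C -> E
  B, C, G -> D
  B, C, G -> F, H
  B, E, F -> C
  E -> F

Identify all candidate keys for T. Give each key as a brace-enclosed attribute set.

{B, C, G}, {B, E, G}

Attributes never on any right-hand side: {B, G} — every candidate key must contain all of them.
{B, C, G}⁺ = {A, B, C, D, E, F, G, H}, which is every attribute, so {B, C, G} is a candidate key.
{B, E, G}⁺ = {A, B, C, D, E, F, G, H}, which is every attribute, so {B, E, G} is a candidate key.
These are minimal and exhaustive — every other superkey contains one of them.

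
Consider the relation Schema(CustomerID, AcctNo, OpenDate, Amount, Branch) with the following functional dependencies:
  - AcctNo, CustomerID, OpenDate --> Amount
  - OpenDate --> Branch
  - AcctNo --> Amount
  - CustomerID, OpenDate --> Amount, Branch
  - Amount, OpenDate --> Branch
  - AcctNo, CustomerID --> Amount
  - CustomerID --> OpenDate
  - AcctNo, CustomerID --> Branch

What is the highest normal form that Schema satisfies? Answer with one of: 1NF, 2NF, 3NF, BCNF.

1NF

Candidate key: {AcctNo, CustomerID}. Prime attributes: {AcctNo, CustomerID}.
For OpenDate --> Branch we have {OpenDate}⁺ = {Branch, OpenDate}; {OpenDate} is not a superkey, so BCNF fails.
OpenDate --> Branch determines the non-prime attribute {Branch} from a non-superkey — 3NF is violated.
{AcctNo} is a proper subset of the key {AcctNo, CustomerID}, and {AcctNo}⁺ contains the non-prime attribute {Amount} — a partial dependency, so 2NF is violated.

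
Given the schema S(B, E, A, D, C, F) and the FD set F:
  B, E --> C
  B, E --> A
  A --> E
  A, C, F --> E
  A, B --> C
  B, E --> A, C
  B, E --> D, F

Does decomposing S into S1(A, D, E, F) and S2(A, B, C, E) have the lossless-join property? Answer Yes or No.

No

Common attributes: {A, E}; their closure is {A, E}.
Neither S1 nor S2 is contained in that closure, so the decomposition is lossy.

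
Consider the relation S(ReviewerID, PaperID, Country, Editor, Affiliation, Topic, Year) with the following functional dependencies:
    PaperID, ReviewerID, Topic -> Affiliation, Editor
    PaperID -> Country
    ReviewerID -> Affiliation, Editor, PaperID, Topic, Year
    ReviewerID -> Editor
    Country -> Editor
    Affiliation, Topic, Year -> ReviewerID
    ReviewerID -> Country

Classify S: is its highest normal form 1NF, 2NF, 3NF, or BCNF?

2NF

Candidate keys: {Affiliation, Topic, Year}, {ReviewerID}. Prime attributes: {Affiliation, ReviewerID, Topic, Year}.
For PaperID -> Country we have {PaperID}⁺ = {Country, Editor, PaperID}; {PaperID} is not a superkey, so BCNF fails.
Because {Country} is non-prime and the left side of PaperID -> Country is not a superkey, the relation is not in 3NF.
Checking every proper subset of each key, none determines a non-prime attribute — 2NF is satisfied.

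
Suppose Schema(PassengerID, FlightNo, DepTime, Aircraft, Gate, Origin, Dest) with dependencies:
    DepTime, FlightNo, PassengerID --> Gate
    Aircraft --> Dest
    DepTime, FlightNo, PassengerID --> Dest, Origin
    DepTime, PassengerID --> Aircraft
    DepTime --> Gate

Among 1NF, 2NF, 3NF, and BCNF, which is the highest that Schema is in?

Candidate key: {DepTime, FlightNo, PassengerID}. Prime attributes: {DepTime, FlightNo, PassengerID}.
For Aircraft --> Dest we have {Aircraft}⁺ = {Aircraft, Dest}; {Aircraft} is not a superkey, so BCNF fails.
Aircraft --> Dest has non-prime {Dest} on the right and a non-superkey on the left, so 3NF fails.
{DepTime} is a proper subset of the key {DepTime, FlightNo, PassengerID}, and {DepTime}⁺ contains the non-prime attribute {Gate} — a partial dependency, so 2NF is violated.

1NF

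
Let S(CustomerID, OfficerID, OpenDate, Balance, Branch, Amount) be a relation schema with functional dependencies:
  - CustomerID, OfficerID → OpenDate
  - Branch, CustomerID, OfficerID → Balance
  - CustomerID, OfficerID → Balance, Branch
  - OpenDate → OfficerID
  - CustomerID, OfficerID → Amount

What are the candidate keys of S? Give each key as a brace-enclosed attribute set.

{CustomerID, OfficerID}, {CustomerID, OpenDate}

{CustomerID} never appears on the right of any FD, so every key must include it.
{CustomerID, OfficerID} is a candidate key since {CustomerID, OfficerID}⁺ = {Amount, Balance, Branch, CustomerID, OfficerID, OpenDate} covers every attribute.
{CustomerID, OpenDate} is a candidate key since {CustomerID, OpenDate}⁺ = {Amount, Balance, Branch, CustomerID, OfficerID, OpenDate} covers every attribute.
These are minimal and exhaustive — every other superkey contains one of them.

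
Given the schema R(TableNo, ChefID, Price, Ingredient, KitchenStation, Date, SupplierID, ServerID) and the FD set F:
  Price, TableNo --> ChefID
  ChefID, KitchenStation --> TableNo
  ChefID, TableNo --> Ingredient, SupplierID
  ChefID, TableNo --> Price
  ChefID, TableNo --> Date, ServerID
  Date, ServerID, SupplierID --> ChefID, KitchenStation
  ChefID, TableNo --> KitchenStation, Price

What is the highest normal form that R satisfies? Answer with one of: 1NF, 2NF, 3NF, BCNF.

BCNF

Candidate keys: {ChefID, KitchenStation}, {ChefID, TableNo}, {Date, ServerID, SupplierID}, {Price, TableNo}. Prime attributes: {ChefID, Date, KitchenStation, Price, ServerID, SupplierID, TableNo}.
The left-hand side of every FD is a superkey, so BCNF is satisfied.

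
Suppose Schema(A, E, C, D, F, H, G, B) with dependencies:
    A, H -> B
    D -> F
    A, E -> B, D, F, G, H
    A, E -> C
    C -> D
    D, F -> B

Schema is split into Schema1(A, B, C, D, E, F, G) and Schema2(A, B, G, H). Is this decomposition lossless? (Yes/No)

Schema1 ∩ Schema2 = {A, B, G}; its closure under F is {A, B, G}.
The closure covers neither Schema1 nor Schema2 entirely; the join is not lossless.

No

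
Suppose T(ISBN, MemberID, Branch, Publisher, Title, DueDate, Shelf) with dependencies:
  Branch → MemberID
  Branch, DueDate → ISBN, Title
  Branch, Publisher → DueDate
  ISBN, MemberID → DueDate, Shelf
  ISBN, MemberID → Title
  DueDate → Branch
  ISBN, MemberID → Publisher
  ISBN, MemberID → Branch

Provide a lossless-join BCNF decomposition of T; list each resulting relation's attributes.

Candidate keys of the original relation: {Branch, ISBN}, {Branch, Publisher}, {DueDate}, {ISBN, MemberID}.
{Branch, DueDate, ISBN, MemberID, Publisher, Shelf, Title}: {Branch} determines {Branch, MemberID} here but is not a superkey — split on Branch → MemberID, giving {Branch, MemberID} and {Branch, DueDate, ISBN, Publisher, Shelf, Title}.
{Branch, MemberID}: every determinant is a superkey — BCNF.
{Branch, DueDate, ISBN, Publisher, Shelf, Title}: every determinant is a superkey — BCNF.

{Branch, DueDate, ISBN, Publisher, Shelf, Title}; {Branch, MemberID}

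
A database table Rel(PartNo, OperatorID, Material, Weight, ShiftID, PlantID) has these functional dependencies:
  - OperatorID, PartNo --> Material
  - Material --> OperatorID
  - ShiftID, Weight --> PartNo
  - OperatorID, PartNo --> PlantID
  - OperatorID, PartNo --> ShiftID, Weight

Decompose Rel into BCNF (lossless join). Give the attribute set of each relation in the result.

{Material, OperatorID}; {Material, PlantID, ShiftID, Weight}; {PartNo, ShiftID, Weight}

Candidate keys of the original relation: {Material, PartNo}, {Material, ShiftID, Weight}, {OperatorID, PartNo}, {OperatorID, ShiftID, Weight}.
Within {Material, OperatorID, PartNo, PlantID, ShiftID, Weight}: {Material}⁺ ∩ {Material, OperatorID, PartNo, PlantID, ShiftID, Weight} = {Material, OperatorID}, not the whole set, so Material --> OperatorID violates BCNF; decompose into {Material, OperatorID} and {Material, PartNo, PlantID, ShiftID, Weight}.
{Material, OperatorID}: every determinant is a superkey — BCNF.
Within {Material, PartNo, PlantID, ShiftID, Weight}: {ShiftID, Weight}⁺ ∩ {Material, PartNo, PlantID, ShiftID, Weight} = {PartNo, ShiftID, Weight}, not the whole set, so ShiftID, Weight --> PartNo violates BCNF; decompose into {PartNo, ShiftID, Weight} and {Material, PlantID, ShiftID, Weight}.
{PartNo, ShiftID, Weight}: every determinant is a superkey — BCNF.
{Material, PlantID, ShiftID, Weight}: every determinant is a superkey — BCNF.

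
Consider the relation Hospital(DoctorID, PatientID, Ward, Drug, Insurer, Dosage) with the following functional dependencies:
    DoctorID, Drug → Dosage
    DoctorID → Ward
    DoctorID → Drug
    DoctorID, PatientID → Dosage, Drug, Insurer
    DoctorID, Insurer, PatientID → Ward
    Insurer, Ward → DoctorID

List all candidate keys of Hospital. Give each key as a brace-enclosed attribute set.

No FD produces {PatientID}, so it must be in every candidate key.
{DoctorID, PatientID} is a candidate key since {DoctorID, PatientID}⁺ = {DoctorID, Dosage, Drug, Insurer, PatientID, Ward} covers every attribute.
{Insurer, PatientID, Ward} is a candidate key since {Insurer, PatientID, Ward}⁺ = {DoctorID, Dosage, Drug, Insurer, PatientID, Ward} covers every attribute.
Any other superkey properly contains one of these, so there are no further candidate keys.

{DoctorID, PatientID}, {Insurer, PatientID, Ward}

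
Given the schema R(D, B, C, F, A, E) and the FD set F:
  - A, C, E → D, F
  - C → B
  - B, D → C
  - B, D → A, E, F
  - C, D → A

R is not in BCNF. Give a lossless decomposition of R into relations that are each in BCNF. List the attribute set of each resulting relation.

Candidate keys of the original relation: {A, C, E}, {B, D}, {C, D}.
In {A, B, C, D, E, F}, {C} is not a superkey ({C}⁺ restricted to this set is {B, C}), so split on C → B into {B, C} and {A, C, D, E, F}.
{B, C} has no BCNF violation.
{A, C, D, E, F} has no BCNF violation.

{A, C, D, E, F}; {B, C}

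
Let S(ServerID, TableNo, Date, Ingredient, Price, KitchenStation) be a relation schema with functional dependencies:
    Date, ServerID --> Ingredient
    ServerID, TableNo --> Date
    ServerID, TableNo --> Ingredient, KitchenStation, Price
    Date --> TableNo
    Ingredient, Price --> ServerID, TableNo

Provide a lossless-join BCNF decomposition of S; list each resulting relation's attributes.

Candidate keys of the original relation: {Date, ServerID}, {Ingredient, Price}, {ServerID, TableNo}.
Within {Date, Ingredient, KitchenStation, Price, ServerID, TableNo}: {Date}⁺ ∩ {Date, Ingredient, KitchenStation, Price, ServerID, TableNo} = {Date, TableNo}, not the whole set, so Date --> TableNo violates BCNF; decompose into {Date, TableNo} and {Date, Ingredient, KitchenStation, Price, ServerID}.
{Date, TableNo} is in BCNF.
{Date, Ingredient, KitchenStation, Price, ServerID} is in BCNF.

{Date, Ingredient, KitchenStation, Price, ServerID}; {Date, TableNo}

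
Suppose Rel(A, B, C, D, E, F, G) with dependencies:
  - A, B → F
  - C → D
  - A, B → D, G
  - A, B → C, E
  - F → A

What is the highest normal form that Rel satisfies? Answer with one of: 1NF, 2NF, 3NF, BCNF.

Candidate keys: {A, B}, {B, F}. Prime attributes: {A, B, F}.
C → D breaks BCNF: {C}⁺ = {C, D}, so {C} is not a superkey.
Because {D} is non-prime and the left side of C → D is not a superkey, the relation is not in 3NF.
No non-prime attribute depends on a proper subset of any candidate key, so 2NF holds.

2NF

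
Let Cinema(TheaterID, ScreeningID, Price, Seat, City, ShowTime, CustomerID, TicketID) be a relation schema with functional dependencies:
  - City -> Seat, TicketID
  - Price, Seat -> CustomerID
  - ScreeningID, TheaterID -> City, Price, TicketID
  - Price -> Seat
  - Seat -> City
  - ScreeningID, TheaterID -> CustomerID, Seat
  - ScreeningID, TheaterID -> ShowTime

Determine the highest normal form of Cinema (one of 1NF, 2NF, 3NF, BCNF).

2NF

Candidate key: {ScreeningID, TheaterID}. Prime attributes: {ScreeningID, TheaterID}.
City -> Seat, TicketID: {City}⁺ = {City, Seat, TicketID}, which is not all of the attributes, so the left side is not a superkey — BCNF is violated.
Because {Seat, TicketID} are non-prime and the left side of City -> Seat, TicketID is not a superkey, the relation is not in 3NF.
No non-prime attribute depends on a proper subset of any candidate key, so 2NF holds.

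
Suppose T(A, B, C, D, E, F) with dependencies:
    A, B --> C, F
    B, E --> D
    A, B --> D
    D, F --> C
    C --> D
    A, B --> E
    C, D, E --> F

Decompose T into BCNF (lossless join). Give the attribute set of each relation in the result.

{A, B, C, E}; {B, D, E}; {C, E, F}

Candidate key of the original relation: {A, B}.
{A, B, C, D, E, F}: {B, E} determines {B, D, E} here but is not a superkey — split on B, E --> D, giving {B, D, E} and {A, B, C, E, F}.
{B, D, E}: every determinant is a superkey — BCNF.
{A, B, C, E, F}: {C, E} determines {C, E, F} here but is not a superkey — split on C, E --> F, giving {C, E, F} and {A, B, C, E}.
{C, E, F}: every determinant is a superkey — BCNF.
{A, B, C, E}: every determinant is a superkey — BCNF.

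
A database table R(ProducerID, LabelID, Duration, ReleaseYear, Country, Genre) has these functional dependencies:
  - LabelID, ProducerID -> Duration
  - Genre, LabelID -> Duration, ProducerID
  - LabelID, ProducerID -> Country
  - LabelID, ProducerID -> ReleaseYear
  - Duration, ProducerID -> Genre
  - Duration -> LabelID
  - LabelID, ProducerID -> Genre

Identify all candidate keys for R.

Closure of {Duration, Genre} is {Country, Duration, Genre, LabelID, ProducerID, ReleaseYear}, the whole schema; {Duration, Genre} is a candidate key.
Closure of {Duration, ProducerID} is {Country, Duration, Genre, LabelID, ProducerID, ReleaseYear}, the whole schema; {Duration, ProducerID} is a candidate key.
Closure of {Genre, LabelID} is {Country, Duration, Genre, LabelID, ProducerID, ReleaseYear}, the whole schema; {Genre, LabelID} is a candidate key.
Closure of {LabelID, ProducerID} is {Country, Duration, Genre, LabelID, ProducerID, ReleaseYear}, the whole schema; {LabelID, ProducerID} is a candidate key.
Any other superkey properly contains one of these, so there are no further candidate keys.

{Duration, Genre}, {Duration, ProducerID}, {Genre, LabelID}, {LabelID, ProducerID}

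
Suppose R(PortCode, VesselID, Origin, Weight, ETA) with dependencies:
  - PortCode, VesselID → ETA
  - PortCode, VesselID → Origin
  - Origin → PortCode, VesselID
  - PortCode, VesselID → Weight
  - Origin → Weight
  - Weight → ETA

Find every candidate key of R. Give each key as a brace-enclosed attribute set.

{Origin}⁺ = {ETA, Origin, PortCode, VesselID, Weight}, which is every attribute, so {Origin} is a candidate key.
{PortCode, VesselID}⁺ = {ETA, Origin, PortCode, VesselID, Weight}, which is every attribute, so {PortCode, VesselID} is a candidate key.
Any other superkey properly contains one of these, so there are no further candidate keys.

{Origin}, {PortCode, VesselID}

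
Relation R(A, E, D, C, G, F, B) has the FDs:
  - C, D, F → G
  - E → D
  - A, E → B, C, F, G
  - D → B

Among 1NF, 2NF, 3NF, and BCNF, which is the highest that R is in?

Candidate key: {A, E}. Prime attributes: {A, E}.
For C, D, F → G we have {C, D, F}⁺ = {B, C, D, F, G}; {C, D, F} is not a superkey, so BCNF fails.
Because {G} is non-prime and the left side of C, D, F → G is not a superkey, the relation is not in 3NF.
The proper key subset {E} of {A, E} determines non-prime {B, D}, so the relation is not even in 2NF.

1NF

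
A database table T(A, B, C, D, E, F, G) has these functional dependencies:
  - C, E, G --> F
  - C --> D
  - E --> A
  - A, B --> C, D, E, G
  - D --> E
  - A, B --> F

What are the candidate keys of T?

No FD produces {B}, so it must be in every candidate key.
Closure of {A, B} is {A, B, C, D, E, F, G}, the whole schema; {A, B} is a candidate key.
Closure of {B, C} is {A, B, C, D, E, F, G}, the whole schema; {B, C} is a candidate key.
Closure of {B, D} is {A, B, C, D, E, F, G}, the whole schema; {B, D} is a candidate key.
Closure of {B, E} is {A, B, C, D, E, F, G}, the whole schema; {B, E} is a candidate key.
These are minimal and exhaustive — every other superkey contains one of them.

{A, B}, {B, C}, {B, D}, {B, E}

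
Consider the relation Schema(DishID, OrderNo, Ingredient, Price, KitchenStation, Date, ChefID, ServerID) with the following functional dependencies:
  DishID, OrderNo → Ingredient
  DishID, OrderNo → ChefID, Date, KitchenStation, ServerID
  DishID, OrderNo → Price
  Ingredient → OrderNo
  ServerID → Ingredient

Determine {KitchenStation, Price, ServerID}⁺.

Start with {KitchenStation, Price, ServerID}.
ServerID → Ingredient applies; add {Ingredient} → now {Ingredient, KitchenStation, Price, ServerID}.
Ingredient → OrderNo applies; add {OrderNo} → now {Ingredient, KitchenStation, OrderNo, Price, ServerID}.
No further FD applies.

{Ingredient, KitchenStation, OrderNo, Price, ServerID}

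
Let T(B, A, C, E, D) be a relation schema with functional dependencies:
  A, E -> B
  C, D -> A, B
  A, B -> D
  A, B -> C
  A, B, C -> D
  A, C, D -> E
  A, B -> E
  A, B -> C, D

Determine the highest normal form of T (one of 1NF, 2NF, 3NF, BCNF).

Candidate keys: {A, B}, {A, E}, {C, D}. Prime attributes: {A, B, C, D, E}.
Every FD has a superkey on the left, so the relation is in BCNF.

BCNF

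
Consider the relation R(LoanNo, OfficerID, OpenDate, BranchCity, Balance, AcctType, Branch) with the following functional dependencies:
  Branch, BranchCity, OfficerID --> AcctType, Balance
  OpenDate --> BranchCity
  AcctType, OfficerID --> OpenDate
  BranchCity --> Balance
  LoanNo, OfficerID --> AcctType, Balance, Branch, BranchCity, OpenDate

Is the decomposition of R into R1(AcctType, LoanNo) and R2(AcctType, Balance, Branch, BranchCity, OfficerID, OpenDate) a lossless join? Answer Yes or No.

No

Common attributes: {AcctType}; their closure is {AcctType}.
R1 ⊄ {AcctType} and R2 ⊄ {AcctType}, so the split is lossy.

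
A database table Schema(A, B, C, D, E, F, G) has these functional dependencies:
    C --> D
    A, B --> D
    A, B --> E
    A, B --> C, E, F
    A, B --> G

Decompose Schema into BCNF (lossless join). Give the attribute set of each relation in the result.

Candidate key of the original relation: {A, B}.
{A, B, C, D, E, F, G}: {C} determines {C, D} here but is not a superkey — split on C --> D, giving {C, D} and {A, B, C, E, F, G}.
{C, D} has no BCNF violation.
{A, B, C, E, F, G} has no BCNF violation.

{A, B, C, E, F, G}; {C, D}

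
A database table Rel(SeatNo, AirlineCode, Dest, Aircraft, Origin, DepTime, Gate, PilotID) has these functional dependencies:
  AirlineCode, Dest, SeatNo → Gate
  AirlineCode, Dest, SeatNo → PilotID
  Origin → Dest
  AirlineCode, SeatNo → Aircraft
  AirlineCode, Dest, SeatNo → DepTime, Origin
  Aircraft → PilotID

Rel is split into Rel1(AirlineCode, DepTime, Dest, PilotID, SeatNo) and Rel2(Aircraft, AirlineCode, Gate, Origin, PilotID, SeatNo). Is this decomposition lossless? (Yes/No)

No

Common attributes: {AirlineCode, PilotID, SeatNo}; their closure is {Aircraft, AirlineCode, PilotID, SeatNo}.
Neither Rel1 nor Rel2 is contained in that closure, so the decomposition is lossy.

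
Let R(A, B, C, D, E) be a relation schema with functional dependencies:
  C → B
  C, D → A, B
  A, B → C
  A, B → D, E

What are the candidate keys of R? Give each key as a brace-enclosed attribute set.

{A, B} is a candidate key since {A, B}⁺ = {A, B, C, D, E} covers every attribute.
{A, C} is a candidate key since {A, C}⁺ = {A, B, C, D, E} covers every attribute.
{C, D} is a candidate key since {C, D}⁺ = {A, B, C, D, E} covers every attribute.
Any other superkey properly contains one of these, so there are no further candidate keys.

{A, B}, {A, C}, {C, D}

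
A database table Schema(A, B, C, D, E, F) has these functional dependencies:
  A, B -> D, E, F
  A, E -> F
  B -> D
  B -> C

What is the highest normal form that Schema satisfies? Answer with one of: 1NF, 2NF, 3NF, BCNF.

1NF

Candidate key: {A, B}. Prime attributes: {A, B}.
A, E -> F: {A, E}⁺ = {A, E, F}, which is not all of the attributes, so the left side is not a superkey — BCNF is violated.
A, E -> F has non-prime {F} on the right and a non-superkey on the left, so 3NF fails.
Since {B} ⊂ {A, B} and {B}⁺ ⊇ {C, D} with {C, D} non-prime, there is a partial dependency; 2NF fails.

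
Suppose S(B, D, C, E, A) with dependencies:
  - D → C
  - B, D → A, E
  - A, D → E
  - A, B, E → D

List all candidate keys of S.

{B} never appears on the right of any FD, so every key must include it.
Closure of {B, D} is {A, B, C, D, E}, the whole schema; {B, D} is a candidate key.
Closure of {A, B, E} is {A, B, C, D, E}, the whole schema; {A, B, E} is a candidate key.
No proper subset of any of these is a key, and no other minimal superkey exists.

{A, B, E}, {B, D}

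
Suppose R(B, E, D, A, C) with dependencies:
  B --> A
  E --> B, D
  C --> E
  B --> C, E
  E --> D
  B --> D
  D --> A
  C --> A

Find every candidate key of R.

{B}⁺ = {A, B, C, D, E} — all of the relation — so {B} is a candidate key.
{C}⁺ = {A, B, C, D, E} — all of the relation — so {C} is a candidate key.
{E}⁺ = {A, B, C, D, E} — all of the relation — so {E} is a candidate key.
These are minimal and exhaustive — every other superkey contains one of them.

{B}, {C}, {E}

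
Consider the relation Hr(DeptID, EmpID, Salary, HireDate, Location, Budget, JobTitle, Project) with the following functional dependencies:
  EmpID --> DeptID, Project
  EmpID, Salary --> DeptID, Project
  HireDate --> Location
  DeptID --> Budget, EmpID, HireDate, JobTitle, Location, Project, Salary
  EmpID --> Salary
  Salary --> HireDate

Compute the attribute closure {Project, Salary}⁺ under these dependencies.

Start with {Project, Salary}.
Salary --> HireDate applies; add {HireDate} → now {HireDate, Project, Salary}.
HireDate --> Location applies; add {Location} → now {HireDate, Location, Project, Salary}.
No further FD applies.

{HireDate, Location, Project, Salary}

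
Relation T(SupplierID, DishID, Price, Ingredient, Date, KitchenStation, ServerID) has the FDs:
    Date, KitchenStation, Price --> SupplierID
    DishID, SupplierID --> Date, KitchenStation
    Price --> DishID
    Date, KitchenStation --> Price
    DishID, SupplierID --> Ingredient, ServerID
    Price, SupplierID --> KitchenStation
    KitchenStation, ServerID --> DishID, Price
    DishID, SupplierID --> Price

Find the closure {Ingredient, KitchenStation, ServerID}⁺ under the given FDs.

{DishID, Ingredient, KitchenStation, Price, ServerID}

Start with {Ingredient, KitchenStation, ServerID}.
KitchenStation, ServerID --> DishID, Price applies; add {DishID, Price} → now {DishID, Ingredient, KitchenStation, Price, ServerID}.
No further FD applies.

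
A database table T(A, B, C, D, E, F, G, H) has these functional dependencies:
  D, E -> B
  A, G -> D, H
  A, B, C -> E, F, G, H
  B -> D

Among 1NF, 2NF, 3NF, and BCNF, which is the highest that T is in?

Candidate keys: {A, B, C}, {A, C, D, E}, {A, C, E, G}. Prime attributes: {A, B, C, D, E, G}.
D, E -> B: {D, E}⁺ = {B, D, E}, which is not all of the attributes, so the left side is not a superkey — BCNF is violated.
A, G -> D, H determines the non-prime attribute {H} from a non-superkey — 3NF is violated.
{A, G} is a proper subset of the key {A, C, E, G}, and {A, G}⁺ contains the non-prime attribute {H} — a partial dependency, so 2NF is violated.

1NF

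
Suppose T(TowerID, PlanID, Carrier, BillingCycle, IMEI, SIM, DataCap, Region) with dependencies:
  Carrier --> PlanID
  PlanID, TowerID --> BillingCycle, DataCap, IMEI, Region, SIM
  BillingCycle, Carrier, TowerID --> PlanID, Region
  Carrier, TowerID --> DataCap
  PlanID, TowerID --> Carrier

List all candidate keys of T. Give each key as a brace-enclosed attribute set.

{TowerID} never appears on the right of any FD, so every key must include it.
{Carrier, TowerID} is a candidate key since {Carrier, TowerID}⁺ = {BillingCycle, Carrier, DataCap, IMEI, PlanID, Region, SIM, TowerID} covers every attribute.
{PlanID, TowerID} is a candidate key since {PlanID, TowerID}⁺ = {BillingCycle, Carrier, DataCap, IMEI, PlanID, Region, SIM, TowerID} covers every attribute.
Any other superkey properly contains one of these, so there are no further candidate keys.

{Carrier, TowerID}, {PlanID, TowerID}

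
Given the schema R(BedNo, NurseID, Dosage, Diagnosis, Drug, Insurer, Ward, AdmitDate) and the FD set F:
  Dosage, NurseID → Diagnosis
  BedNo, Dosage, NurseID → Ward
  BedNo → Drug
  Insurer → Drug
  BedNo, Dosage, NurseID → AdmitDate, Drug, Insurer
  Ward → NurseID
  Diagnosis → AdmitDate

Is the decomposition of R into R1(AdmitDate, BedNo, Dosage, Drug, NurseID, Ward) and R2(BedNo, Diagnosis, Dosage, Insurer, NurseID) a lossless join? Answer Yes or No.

The shared attributes are {BedNo, Dosage, NurseID} and {BedNo, Dosage, NurseID}⁺ = {AdmitDate, BedNo, Diagnosis, Dosage, Drug, Insurer, NurseID, Ward}.
This includes all of R1, so the common attributes are a superkey of R1 — the join is lossless.

Yes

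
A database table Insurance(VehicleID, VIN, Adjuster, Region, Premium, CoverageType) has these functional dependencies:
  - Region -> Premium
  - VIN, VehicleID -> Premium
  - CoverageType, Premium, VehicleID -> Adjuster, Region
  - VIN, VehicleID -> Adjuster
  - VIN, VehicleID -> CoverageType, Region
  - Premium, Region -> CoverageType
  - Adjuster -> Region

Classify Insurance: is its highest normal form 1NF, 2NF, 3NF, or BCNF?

2NF

Candidate key: {VIN, VehicleID}. Prime attributes: {VIN, VehicleID}.
For Region -> Premium we have {Region}⁺ = {CoverageType, Premium, Region}; {Region} is not a superkey, so BCNF fails.
Region -> Premium determines the non-prime attribute {Premium} from a non-superkey — 3NF is violated.
Checking every proper subset of each key, none determines a non-prime attribute — 2NF is satisfied.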